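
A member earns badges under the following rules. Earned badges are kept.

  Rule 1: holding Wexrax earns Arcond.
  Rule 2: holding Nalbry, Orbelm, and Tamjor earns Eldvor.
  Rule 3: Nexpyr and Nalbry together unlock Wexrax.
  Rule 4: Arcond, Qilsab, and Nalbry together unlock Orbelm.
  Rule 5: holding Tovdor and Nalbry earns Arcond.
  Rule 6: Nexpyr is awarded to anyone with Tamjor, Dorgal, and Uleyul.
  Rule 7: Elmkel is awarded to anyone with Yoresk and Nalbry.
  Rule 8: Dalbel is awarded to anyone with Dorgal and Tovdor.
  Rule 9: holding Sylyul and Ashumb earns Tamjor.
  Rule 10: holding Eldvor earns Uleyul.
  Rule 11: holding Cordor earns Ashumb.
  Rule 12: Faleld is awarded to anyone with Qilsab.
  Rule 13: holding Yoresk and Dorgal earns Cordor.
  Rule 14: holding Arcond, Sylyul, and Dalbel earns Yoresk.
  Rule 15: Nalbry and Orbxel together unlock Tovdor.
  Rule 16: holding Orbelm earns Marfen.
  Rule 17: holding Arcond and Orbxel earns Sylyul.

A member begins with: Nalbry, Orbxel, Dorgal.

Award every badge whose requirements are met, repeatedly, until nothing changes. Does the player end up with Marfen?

No

Marfen would need Orbelm (Rule 16), but Orbelm is never earned.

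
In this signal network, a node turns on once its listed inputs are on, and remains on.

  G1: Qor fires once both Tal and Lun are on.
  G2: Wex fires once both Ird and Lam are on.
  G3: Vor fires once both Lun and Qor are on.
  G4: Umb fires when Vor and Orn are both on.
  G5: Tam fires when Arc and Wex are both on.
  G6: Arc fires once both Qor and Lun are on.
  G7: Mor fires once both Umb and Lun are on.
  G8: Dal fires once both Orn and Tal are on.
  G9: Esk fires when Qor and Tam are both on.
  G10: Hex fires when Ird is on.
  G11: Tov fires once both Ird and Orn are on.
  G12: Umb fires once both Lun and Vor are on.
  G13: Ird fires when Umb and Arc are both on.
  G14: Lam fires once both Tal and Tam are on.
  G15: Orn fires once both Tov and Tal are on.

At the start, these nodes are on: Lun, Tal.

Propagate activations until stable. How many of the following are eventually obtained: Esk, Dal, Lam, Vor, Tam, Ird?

2

Tal and Lun are on, so Qor fires (G1).
Lun and Qor are on, so Vor fires (G3).
G6: Qor and Lun on → Arc on.
G12: Lun and Vor on → Umb on.
Umb and Arc are on, so Ird fires (G13).
Esk would need Qor and Tam (G9), but Tam never turns on.
Dal would need Orn and Tal (G8), but Orn never turns on.
Lam would need Tal and Tam (G14), but Tam never turns on.
Vor: reached.
Tam would need Arc and Wex (G5), but Wex never turns on.
Ird: reached.
Reached: Vor and Ird — 2 of the 6.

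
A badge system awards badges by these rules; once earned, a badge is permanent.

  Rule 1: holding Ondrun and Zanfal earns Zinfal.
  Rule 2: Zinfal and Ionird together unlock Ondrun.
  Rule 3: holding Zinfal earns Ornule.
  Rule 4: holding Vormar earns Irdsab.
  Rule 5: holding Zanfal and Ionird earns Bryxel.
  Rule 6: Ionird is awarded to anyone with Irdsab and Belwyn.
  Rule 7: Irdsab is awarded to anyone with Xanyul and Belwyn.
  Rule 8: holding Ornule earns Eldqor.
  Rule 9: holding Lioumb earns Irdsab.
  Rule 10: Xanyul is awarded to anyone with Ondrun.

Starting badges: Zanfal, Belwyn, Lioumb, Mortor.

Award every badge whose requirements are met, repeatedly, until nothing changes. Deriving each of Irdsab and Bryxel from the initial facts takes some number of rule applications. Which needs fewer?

Irdsab

Irdsab: With Lioumb, Irdsab is earned (Rule 9). [1 rule application]
Bryxel: With Lioumb, Irdsab is earned (Rule 9). With Irdsab and Belwyn, Ionird is earned (Rule 6). With Zanfal and Ionird, Bryxel is earned (Rule 5). [3 rule applications]
Irdsab needs fewer.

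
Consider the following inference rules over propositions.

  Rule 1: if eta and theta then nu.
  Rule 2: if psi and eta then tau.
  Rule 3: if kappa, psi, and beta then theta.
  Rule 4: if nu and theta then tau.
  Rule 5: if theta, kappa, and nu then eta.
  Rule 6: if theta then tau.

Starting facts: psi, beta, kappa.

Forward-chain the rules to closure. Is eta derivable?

eta would need theta, kappa, and nu (Rule 5), but nu is never established.

No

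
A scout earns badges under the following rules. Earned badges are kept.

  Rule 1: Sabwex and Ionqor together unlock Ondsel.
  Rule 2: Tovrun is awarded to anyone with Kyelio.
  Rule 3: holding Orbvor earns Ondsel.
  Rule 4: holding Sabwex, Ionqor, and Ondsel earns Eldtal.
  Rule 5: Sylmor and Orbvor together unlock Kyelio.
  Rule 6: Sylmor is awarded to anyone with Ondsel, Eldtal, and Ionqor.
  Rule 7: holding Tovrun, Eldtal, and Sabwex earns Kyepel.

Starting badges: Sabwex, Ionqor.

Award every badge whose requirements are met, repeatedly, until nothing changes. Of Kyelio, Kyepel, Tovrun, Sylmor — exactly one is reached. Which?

With Sabwex and Ionqor, Ondsel is earned (Rule 1).
With Sabwex, Ionqor, and Ondsel, Eldtal is earned (Rule 4).
With Ondsel, Eldtal, and Ionqor, Sylmor is earned (Rule 6).
Kyepel would need Tovrun, Eldtal, and Sabwex (Rule 7), but Tovrun is never earned. Tovrun would need Kyelio (Rule 2), but Kyelio is never earned. Kyelio would need Sylmor and Orbvor (Rule 5), but Orbvor is never earned.

Sylmor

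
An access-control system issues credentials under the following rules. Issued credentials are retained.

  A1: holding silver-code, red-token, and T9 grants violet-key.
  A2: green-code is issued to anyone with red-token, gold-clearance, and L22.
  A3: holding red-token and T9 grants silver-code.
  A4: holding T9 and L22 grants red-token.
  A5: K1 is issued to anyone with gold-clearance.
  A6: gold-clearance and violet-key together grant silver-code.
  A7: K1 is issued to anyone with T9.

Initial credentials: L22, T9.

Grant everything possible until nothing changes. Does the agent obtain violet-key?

Holding T9 and L22 grants red-token (A4).
Holding red-token and T9 grants silver-code (A3).
Holding silver-code, red-token, and T9 grants violet-key (A1).

Yes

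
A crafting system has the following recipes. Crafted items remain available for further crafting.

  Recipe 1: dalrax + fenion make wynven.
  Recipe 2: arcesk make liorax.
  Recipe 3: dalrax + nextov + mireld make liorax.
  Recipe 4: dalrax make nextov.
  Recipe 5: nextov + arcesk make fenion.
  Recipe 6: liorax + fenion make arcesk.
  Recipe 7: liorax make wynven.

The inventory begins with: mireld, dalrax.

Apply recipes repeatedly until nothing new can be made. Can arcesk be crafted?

No

arcesk would need liorax and fenion (Recipe 6), but fenion is never obtained.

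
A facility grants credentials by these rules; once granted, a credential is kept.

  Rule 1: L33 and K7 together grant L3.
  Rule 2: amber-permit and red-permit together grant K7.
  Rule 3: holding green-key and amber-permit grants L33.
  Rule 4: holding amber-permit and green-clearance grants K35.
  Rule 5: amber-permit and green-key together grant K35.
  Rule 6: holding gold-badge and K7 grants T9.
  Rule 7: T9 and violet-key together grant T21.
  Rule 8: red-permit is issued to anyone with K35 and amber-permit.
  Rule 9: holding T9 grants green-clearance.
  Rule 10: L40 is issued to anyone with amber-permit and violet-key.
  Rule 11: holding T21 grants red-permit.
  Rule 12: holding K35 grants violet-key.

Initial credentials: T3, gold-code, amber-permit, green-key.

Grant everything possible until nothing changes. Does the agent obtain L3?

Yes

Holding amber-permit and green-key grants K35 (Rule 5).
Holding green-key and amber-permit grants L33 (Rule 3).
Holding K35 and amber-permit grants red-permit (Rule 8).
Holding amber-permit and red-permit grants K7 (Rule 2).
Holding L33 and K7 grants L3 (Rule 1).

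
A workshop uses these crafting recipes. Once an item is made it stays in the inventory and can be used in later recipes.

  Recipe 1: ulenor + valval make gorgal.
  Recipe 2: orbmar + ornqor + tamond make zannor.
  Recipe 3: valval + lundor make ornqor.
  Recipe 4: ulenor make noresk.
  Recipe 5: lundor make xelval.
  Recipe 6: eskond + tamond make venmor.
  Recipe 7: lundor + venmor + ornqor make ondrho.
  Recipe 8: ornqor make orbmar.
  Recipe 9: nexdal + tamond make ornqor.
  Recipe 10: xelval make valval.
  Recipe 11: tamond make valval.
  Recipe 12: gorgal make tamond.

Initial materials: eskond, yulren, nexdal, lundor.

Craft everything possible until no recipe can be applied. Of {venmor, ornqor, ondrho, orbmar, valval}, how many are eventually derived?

3

Using Recipe 5, lundor makes xelval.
xelval → valval (Recipe 10).
Using Recipe 3, valval and lundor make ornqor.
ornqor → orbmar (Recipe 8).
venmor would need eskond and tamond (Recipe 6), but tamond is never obtained.
ornqor: reached.
ondrho would need lundor, venmor, and ornqor (Recipe 7), but venmor is never obtained.
orbmar: reached.
valval: reached.
Reached: ornqor, orbmar, and valval — 3 of the 5.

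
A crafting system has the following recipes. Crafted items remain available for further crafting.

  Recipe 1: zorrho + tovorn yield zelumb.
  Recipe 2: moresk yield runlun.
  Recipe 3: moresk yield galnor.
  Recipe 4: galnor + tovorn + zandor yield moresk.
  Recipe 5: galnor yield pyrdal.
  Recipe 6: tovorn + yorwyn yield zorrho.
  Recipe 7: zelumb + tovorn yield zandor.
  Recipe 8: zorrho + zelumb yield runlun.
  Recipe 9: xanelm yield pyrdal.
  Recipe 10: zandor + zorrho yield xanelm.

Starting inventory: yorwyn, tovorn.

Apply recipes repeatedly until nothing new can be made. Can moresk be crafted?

moresk would need galnor, tovorn, and zandor (Recipe 4), but galnor is never obtained.

No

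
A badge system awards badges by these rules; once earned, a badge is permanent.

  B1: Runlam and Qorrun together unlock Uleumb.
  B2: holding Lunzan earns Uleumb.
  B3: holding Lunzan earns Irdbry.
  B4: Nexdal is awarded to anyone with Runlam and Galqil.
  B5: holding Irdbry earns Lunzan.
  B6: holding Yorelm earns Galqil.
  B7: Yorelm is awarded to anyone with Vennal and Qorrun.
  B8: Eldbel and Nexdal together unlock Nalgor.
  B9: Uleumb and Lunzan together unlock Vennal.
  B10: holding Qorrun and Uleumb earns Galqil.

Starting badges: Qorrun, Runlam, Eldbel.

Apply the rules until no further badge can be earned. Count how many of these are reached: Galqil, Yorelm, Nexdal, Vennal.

2

With Runlam and Qorrun, Uleumb is earned (B1).
With Qorrun and Uleumb, Galqil is earned (B10).
With Runlam and Galqil, Nexdal is earned (B4).
Galqil: reached.
Yorelm would need Vennal and Qorrun (B7), but Vennal is never earned.
Nexdal: reached.
Vennal would need Uleumb and Lunzan (B9), but Lunzan is never earned.
Reached: Galqil and Nexdal — 2 of the 4.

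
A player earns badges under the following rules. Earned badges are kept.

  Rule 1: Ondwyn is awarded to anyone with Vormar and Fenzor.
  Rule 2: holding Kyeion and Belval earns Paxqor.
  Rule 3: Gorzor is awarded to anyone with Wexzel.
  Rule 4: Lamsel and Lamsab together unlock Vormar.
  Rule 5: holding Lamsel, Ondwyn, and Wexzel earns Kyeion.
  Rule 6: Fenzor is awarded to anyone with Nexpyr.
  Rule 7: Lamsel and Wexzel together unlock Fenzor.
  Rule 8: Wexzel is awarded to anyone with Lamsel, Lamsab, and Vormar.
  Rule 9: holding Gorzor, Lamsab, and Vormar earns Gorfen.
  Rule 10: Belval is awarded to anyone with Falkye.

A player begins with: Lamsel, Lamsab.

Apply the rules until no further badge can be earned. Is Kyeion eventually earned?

With Lamsel and Lamsab, Vormar is earned (Rule 4).
With Lamsel, Lamsab, and Vormar, Wexzel is earned (Rule 8).
With Lamsel and Wexzel, Fenzor is earned (Rule 7).
With Vormar and Fenzor, Ondwyn is earned (Rule 1).
With Lamsel, Ondwyn, and Wexzel, Kyeion is earned (Rule 5).

Yes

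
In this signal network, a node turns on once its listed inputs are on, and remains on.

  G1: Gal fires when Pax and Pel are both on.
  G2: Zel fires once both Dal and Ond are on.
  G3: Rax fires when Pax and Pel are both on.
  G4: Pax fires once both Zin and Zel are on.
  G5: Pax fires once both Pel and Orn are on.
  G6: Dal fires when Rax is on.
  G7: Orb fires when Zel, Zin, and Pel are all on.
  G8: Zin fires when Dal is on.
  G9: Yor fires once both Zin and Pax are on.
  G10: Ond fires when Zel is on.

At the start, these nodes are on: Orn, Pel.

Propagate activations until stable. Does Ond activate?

No

Ond would need Zel (G10), but Zel never turns on.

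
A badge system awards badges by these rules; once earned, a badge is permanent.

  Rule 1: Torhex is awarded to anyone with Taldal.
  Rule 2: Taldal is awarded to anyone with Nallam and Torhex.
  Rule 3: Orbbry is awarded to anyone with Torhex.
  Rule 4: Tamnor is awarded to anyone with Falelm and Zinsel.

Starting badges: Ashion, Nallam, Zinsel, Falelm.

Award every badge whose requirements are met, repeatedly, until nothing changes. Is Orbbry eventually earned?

Orbbry would need Torhex (Rule 3), but Torhex is never earned.

No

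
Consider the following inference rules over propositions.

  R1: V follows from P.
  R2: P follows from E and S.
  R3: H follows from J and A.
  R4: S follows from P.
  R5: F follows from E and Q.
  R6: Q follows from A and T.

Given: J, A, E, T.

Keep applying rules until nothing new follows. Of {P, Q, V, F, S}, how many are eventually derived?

A and T hold, so Q follows (R6).
From E and Q, R5 gives F.
P would need E and S (R2), but S is never established.
Q: reached.
V would need P (R1), but P is never established.
F: reached.
S would need P (R4), but P is never established.
Reached: Q and F — 2 of the 5.

2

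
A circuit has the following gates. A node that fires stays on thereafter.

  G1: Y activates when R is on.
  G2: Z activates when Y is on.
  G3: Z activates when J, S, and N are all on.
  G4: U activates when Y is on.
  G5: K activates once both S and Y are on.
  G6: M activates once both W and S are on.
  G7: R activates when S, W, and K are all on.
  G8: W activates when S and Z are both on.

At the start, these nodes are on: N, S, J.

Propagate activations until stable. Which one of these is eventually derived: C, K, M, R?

M

J, S, and N are on, so Z activates (G3).
S and Z are on, so W activates (G8).
G6: W and S on → M on.
No rule produces C, and it is not given. K would need S and Y (G5), but Y never turns on. R would need S, W, and K (G7), but K never turns on.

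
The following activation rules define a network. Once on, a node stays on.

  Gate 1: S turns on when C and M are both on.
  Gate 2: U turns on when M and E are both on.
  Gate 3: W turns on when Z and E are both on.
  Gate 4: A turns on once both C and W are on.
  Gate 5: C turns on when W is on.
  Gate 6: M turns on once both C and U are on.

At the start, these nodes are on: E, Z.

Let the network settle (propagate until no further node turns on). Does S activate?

S would need C and M (Gate 1), but M never turns on.

No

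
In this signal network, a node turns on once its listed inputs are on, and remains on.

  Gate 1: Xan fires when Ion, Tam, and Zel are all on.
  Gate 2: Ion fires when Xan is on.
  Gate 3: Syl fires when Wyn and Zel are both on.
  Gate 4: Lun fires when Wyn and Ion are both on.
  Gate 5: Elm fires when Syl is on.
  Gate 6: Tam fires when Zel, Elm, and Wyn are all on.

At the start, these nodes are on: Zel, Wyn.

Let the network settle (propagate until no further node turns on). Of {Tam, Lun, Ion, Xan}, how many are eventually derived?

Gate 3: Wyn and Zel on → Syl on.
Gate 5: Syl on → Elm on.
Gate 6: Zel, Elm, and Wyn on → Tam on.
Tam: reached.
Lun would need Wyn and Ion (Gate 4), but Ion never turns on.
Ion would need Xan (Gate 2), but Xan never turns on.
Xan would need Ion, Tam, and Zel (Gate 1), but Ion never turns on.
Reached: Tam — 1 of the 4.

1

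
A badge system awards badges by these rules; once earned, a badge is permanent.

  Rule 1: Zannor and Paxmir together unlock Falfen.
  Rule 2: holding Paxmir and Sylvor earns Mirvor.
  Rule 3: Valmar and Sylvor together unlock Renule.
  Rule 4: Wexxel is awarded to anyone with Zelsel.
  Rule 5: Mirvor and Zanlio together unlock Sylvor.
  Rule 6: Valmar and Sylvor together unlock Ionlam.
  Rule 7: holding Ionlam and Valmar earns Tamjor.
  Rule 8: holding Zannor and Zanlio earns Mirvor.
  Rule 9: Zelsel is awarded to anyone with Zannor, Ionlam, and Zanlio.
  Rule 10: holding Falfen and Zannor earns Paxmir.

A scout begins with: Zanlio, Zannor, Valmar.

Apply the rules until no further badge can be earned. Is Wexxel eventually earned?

Yes

With Zannor and Zanlio, Mirvor is earned (Rule 8).
With Mirvor and Zanlio, Sylvor is earned (Rule 5).
With Valmar and Sylvor, Ionlam is earned (Rule 6).
With Zannor, Ionlam, and Zanlio, Zelsel is earned (Rule 9).
With Zelsel, Wexxel is earned (Rule 4).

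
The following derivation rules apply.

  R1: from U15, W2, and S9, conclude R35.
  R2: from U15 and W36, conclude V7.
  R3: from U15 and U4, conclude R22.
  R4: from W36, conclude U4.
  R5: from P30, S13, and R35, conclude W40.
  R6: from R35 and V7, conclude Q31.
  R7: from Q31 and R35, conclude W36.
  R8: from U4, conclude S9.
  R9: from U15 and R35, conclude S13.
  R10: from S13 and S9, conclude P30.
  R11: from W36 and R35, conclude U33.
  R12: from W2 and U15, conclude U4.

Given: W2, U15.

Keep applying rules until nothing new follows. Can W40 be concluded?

W2 and U15 hold, so U4 follows (R12).
From U4, R8 gives S9.
From U15, W2, and S9, R1 gives R35.
U15 and R35 hold, so S13 follows (R9).
S13 and S9 hold, so P30 follows (R10).
P30, S13, and R35 hold, so W40 follows (R5).

Yes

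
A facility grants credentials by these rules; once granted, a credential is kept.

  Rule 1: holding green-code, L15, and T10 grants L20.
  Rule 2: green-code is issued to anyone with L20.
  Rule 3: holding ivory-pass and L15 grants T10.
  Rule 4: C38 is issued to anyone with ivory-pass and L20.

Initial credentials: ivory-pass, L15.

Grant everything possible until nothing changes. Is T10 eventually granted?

Yes

Holding ivory-pass and L15 grants T10 (Rule 3).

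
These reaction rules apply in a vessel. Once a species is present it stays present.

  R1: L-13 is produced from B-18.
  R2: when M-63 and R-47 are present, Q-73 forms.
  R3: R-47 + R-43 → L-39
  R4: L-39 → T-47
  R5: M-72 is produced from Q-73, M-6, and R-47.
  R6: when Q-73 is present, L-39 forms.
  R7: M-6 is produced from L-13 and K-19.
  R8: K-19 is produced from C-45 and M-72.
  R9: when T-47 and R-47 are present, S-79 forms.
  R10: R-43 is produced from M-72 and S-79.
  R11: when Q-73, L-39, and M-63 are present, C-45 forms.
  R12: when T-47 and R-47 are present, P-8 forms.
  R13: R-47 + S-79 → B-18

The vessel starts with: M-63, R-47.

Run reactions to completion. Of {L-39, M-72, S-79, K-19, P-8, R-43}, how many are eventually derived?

M-63 and R-47 present → Q-73 forms (R2).
Q-73 present → L-39 forms (R6).
L-39 present → T-47 forms (R4).
T-47 and R-47 present → P-8 forms (R12).
T-47 and R-47 present → S-79 forms (R9).
L-39: reached.
M-72 would need Q-73, M-6, and R-47 (R5), but M-6 never forms.
S-79: reached.
K-19 would need C-45 and M-72 (R8), but M-72 never forms.
P-8: reached.
R-43 would need M-72 and S-79 (R10), but M-72 never forms.
Reached: L-39, S-79, and P-8 — 3 of the 6.

3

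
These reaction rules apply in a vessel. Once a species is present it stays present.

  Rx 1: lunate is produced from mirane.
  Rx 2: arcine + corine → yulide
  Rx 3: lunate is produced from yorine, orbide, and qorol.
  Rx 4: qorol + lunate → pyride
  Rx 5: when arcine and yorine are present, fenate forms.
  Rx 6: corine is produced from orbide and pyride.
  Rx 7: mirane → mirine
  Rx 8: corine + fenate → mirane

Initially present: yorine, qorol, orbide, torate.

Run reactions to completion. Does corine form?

yorine, orbide, and qorol present → lunate forms (Rx 3).
qorol and lunate present → pyride forms (Rx 4).
orbide and pyride present → corine forms (Rx 6).

Yes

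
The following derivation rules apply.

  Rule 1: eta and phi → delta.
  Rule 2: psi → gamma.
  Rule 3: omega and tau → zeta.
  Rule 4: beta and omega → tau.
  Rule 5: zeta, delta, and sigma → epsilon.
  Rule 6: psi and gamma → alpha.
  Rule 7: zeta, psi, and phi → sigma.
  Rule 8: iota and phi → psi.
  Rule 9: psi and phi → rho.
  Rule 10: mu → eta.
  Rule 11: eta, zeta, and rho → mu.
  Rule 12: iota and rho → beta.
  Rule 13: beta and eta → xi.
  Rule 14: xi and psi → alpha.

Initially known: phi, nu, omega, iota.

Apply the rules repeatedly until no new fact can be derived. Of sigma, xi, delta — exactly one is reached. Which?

sigma

iota and phi hold, so psi follows (Rule 8).
psi and phi hold, so rho follows (Rule 9).
iota and rho hold, so beta follows (Rule 12).
beta and omega hold, so tau follows (Rule 4).
From omega and tau, Rule 3 gives zeta.
zeta, psi, and phi hold, so sigma follows (Rule 7).
delta would need eta and phi (Rule 1), but eta is never established. xi would need beta and eta (Rule 13), but eta is never established.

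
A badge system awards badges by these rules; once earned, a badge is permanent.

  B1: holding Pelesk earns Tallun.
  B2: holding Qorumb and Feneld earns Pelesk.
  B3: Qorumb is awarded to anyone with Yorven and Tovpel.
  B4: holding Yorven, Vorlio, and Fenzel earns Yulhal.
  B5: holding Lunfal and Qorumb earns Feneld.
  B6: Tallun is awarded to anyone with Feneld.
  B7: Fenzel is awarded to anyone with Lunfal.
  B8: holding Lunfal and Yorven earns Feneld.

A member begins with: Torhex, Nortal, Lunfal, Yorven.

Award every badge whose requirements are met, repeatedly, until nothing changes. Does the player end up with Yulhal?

Yulhal would need Yorven, Vorlio, and Fenzel (B4), but Vorlio is never earned.

No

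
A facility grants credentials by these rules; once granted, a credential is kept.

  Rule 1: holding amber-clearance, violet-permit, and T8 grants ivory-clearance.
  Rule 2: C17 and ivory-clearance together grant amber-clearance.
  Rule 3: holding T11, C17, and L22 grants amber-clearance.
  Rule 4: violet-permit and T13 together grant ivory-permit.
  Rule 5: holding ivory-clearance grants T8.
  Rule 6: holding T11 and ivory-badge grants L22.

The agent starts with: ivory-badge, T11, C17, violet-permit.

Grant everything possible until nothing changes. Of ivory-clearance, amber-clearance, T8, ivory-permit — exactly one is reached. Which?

Holding T11 and ivory-badge grants L22 (Rule 6).
Holding T11, C17, and L22 grants amber-clearance (Rule 3).
ivory-permit would need violet-permit and T13 (Rule 4), but T13 is never granted. T8 would need ivory-clearance (Rule 5), but ivory-clearance is never granted. ivory-clearance would need amber-clearance, violet-permit, and T8 (Rule 1), but T8 is never granted.

amber-clearance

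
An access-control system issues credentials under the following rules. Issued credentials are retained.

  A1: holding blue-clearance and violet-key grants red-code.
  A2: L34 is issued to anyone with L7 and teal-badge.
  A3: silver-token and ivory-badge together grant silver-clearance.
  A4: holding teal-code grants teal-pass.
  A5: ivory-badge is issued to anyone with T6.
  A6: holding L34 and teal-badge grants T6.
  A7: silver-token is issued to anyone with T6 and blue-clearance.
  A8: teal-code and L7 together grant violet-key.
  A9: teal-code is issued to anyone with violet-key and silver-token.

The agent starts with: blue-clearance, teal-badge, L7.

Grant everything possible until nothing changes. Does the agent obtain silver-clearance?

Holding L7 and teal-badge grants L34 (A2).
Holding L34 and teal-badge grants T6 (A6).
Holding T6 and blue-clearance grants silver-token (A7).
Holding T6 grants ivory-badge (A5).
Holding silver-token and ivory-badge grants silver-clearance (A3).

Yes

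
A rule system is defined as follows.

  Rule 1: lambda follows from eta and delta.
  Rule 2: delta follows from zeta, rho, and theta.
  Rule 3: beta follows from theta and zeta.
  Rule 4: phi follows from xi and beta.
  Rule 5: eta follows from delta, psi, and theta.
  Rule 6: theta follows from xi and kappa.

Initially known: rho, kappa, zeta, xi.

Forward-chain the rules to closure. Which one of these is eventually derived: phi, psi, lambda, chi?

xi and kappa hold, so theta follows (Rule 6).
From theta and zeta, Rule 3 gives beta.
From xi and beta, Rule 4 gives phi.
No rule produces chi, and it is not given. No rule produces psi, and it is not given. lambda would need eta and delta (Rule 1), but eta is never established.

phi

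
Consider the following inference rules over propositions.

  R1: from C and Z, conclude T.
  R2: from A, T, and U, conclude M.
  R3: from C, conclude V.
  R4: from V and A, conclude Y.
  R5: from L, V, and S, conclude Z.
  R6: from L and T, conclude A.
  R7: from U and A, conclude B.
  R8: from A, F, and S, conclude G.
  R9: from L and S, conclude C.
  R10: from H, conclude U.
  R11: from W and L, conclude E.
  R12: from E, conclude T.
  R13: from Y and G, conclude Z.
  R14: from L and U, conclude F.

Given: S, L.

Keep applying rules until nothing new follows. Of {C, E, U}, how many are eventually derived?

1

L and S hold, so C follows (R9).
C: reached.
E would need W and L (R11), but W is never established.
U would need H (R10), but H is never established.
Reached: C — 1 of the 3.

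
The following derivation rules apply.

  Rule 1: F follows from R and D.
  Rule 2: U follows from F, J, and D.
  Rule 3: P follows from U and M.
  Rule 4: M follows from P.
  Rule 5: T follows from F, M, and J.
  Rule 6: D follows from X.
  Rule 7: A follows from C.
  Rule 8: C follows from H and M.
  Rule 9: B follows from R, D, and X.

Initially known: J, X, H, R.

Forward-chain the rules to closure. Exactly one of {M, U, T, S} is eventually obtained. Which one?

U

X holds, so D follows (Rule 6).
From R and D, Rule 1 gives F.
F, J, and D hold, so U follows (Rule 2).
T would need F, M, and J (Rule 5), but M is never established. M would need P (Rule 4), but P is never established. No rule produces S, and it is not given.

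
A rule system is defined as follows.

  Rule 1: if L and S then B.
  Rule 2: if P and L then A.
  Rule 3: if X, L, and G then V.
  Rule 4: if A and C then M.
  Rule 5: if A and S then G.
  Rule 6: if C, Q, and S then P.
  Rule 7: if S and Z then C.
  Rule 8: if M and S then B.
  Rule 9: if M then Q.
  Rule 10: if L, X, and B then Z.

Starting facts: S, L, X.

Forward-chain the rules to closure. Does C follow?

Yes

L and S hold, so B follows (Rule 1).
L, X, and B hold, so Z follows (Rule 10).
S and Z hold, so C follows (Rule 7).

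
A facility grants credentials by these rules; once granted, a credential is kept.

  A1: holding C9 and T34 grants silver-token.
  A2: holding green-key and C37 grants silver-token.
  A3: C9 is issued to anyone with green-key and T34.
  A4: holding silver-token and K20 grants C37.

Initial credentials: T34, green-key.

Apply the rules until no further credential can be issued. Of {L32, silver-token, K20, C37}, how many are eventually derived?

Holding green-key and T34 grants C9 (A3).
Holding C9 and T34 grants silver-token (A1).
No rule produces L32, and it is not given.
silver-token: reached.
No rule produces K20, and it is not given.
C37 would need silver-token and K20 (A4), but K20 is never granted.
Reached: silver-token — 1 of the 4.

1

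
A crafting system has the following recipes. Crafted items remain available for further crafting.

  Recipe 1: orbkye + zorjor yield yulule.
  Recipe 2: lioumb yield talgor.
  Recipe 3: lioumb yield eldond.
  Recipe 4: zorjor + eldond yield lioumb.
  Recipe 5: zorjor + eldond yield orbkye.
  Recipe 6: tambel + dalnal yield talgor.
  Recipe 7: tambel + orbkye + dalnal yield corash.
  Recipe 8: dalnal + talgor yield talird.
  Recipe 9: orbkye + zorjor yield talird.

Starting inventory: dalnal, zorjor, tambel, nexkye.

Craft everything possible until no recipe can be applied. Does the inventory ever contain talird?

Yes

tambel + dalnal → talgor (Recipe 6).
Using Recipe 8, dalnal and talgor make talird.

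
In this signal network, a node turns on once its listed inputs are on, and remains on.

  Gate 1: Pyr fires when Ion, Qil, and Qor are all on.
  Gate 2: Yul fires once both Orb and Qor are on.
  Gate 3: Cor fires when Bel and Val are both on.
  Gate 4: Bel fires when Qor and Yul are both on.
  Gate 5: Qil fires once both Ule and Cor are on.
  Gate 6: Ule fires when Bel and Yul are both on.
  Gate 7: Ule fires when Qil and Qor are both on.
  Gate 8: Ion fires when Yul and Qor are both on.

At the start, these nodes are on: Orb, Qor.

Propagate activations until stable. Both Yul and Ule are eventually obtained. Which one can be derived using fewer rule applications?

Yul

Yul: Orb and Qor are on, so Yul fires (Gate 2). [1 rule application]
Ule: Orb and Qor are on, so Yul fires (Gate 2). Gate 4: Qor and Yul on → Bel on. Gate 6: Bel and Yul on → Ule on. [3 rule applications]
Yul needs fewer.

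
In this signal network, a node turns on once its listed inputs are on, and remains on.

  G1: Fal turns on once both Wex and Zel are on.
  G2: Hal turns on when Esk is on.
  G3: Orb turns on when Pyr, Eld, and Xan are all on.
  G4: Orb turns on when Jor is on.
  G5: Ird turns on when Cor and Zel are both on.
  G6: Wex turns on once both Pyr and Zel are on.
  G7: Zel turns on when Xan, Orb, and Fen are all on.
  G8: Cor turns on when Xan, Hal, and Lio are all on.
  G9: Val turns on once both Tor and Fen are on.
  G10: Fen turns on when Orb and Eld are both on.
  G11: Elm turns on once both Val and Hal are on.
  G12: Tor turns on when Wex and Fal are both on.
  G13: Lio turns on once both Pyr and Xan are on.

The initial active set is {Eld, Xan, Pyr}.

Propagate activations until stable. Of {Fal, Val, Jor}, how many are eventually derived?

Pyr, Eld, and Xan are on, so Orb turns on (G3).
G10: Orb and Eld on → Fen on.
G7: Xan, Orb, and Fen on → Zel on.
G6: Pyr and Zel on → Wex on.
Wex and Zel are on, so Fal turns on (G1).
G12: Wex and Fal on → Tor on.
G9: Tor and Fen on → Val on.
Fal: reached.
Val: reached.
No rule produces Jor, and it is not given.
Reached: Fal and Val — 2 of the 3.

2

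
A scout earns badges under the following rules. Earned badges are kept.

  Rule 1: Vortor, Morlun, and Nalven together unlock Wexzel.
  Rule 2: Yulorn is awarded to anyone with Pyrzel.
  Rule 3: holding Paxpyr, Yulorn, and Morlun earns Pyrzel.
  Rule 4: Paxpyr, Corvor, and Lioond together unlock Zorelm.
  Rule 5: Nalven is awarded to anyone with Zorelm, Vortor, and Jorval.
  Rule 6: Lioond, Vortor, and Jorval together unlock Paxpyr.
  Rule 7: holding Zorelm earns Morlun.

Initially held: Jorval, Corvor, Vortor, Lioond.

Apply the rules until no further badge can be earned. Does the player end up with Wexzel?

With Lioond, Vortor, and Jorval, Paxpyr is earned (Rule 6).
With Paxpyr, Corvor, and Lioond, Zorelm is earned (Rule 4).
With Zorelm, Vortor, and Jorval, Nalven is earned (Rule 5).
With Zorelm, Morlun is earned (Rule 7).
With Vortor, Morlun, and Nalven, Wexzel is earned (Rule 1).

Yes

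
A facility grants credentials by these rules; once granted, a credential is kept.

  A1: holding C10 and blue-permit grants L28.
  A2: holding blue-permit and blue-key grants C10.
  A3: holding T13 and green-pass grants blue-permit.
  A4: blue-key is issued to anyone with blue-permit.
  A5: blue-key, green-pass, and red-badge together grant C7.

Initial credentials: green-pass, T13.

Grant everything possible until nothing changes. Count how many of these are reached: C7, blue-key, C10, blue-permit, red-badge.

3

Holding T13 and green-pass grants blue-permit (A3).
Holding blue-permit grants blue-key (A4).
Holding blue-permit and blue-key grants C10 (A2).
C7 would need blue-key, green-pass, and red-badge (A5), but red-badge is never granted.
blue-key: reached.
C10: reached.
blue-permit: reached.
No rule produces red-badge, and it is not given.
Reached: blue-key, C10, and blue-permit — 3 of the 5.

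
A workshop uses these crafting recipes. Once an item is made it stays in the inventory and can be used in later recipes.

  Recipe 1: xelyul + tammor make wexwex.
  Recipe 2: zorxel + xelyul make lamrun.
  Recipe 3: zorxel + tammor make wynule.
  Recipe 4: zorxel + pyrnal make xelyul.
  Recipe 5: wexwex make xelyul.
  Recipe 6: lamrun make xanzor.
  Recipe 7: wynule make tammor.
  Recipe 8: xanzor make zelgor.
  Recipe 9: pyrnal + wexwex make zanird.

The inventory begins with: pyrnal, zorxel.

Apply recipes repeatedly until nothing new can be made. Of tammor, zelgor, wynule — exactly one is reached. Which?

zorxel + pyrnal → xelyul (Recipe 4).
Using Recipe 2, zorxel and xelyul make lamrun.
Using Recipe 6, lamrun makes xanzor.
Using Recipe 8, xanzor makes zelgor.
wynule would need zorxel and tammor (Recipe 3), but tammor is never obtained. tammor would need wynule (Recipe 7), but wynule is never obtained.

zelgor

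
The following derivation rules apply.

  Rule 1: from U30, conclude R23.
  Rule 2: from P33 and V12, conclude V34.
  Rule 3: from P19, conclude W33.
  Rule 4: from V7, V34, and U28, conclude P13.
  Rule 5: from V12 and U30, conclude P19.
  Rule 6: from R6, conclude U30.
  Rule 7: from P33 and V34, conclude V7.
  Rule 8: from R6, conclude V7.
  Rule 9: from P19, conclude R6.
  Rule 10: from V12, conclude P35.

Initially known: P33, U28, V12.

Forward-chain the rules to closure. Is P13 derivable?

P33 and V12 hold, so V34 follows (Rule 2).
From P33 and V34, Rule 7 gives V7.
From V7, V34, and U28, Rule 4 gives P13.

Yes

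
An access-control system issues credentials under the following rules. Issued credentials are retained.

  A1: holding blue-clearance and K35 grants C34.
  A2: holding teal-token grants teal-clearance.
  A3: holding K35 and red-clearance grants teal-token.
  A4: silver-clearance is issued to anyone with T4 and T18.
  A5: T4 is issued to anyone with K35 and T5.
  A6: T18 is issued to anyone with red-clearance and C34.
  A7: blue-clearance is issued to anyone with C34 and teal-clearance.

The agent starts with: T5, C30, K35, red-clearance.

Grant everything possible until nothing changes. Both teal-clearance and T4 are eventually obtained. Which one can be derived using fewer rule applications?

T4: Holding K35 and T5 grants T4 (A5). [1 rule application]
teal-clearance: Holding K35 and red-clearance grants teal-token (A3). Holding teal-token grants teal-clearance (A2). [2 rule applications]
T4 needs fewer.

T4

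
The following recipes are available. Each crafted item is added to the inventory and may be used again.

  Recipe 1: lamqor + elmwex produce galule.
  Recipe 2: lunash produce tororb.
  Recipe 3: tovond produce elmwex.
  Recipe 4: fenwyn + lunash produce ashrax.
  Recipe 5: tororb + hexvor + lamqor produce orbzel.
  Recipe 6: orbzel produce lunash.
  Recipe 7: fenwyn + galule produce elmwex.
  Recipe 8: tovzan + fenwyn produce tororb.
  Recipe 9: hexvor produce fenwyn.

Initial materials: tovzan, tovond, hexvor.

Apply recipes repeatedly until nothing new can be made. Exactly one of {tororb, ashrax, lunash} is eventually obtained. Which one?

Using Recipe 9, hexvor makes fenwyn.
Using Recipe 8, tovzan and fenwyn make tororb.
lunash would need orbzel (Recipe 6), but orbzel is never obtained. ashrax would need fenwyn and lunash (Recipe 4), but lunash is never obtained.

tororb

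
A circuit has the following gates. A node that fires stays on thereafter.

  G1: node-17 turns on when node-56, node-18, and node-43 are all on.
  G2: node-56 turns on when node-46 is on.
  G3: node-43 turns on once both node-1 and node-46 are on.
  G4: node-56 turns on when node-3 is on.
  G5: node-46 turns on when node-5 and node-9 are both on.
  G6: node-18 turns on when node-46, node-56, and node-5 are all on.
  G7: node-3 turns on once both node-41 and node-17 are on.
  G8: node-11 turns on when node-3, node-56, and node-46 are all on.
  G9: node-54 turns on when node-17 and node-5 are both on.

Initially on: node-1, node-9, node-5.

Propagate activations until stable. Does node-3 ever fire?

node-3 would need node-41 and node-17 (G7), but node-41 never turns on.

No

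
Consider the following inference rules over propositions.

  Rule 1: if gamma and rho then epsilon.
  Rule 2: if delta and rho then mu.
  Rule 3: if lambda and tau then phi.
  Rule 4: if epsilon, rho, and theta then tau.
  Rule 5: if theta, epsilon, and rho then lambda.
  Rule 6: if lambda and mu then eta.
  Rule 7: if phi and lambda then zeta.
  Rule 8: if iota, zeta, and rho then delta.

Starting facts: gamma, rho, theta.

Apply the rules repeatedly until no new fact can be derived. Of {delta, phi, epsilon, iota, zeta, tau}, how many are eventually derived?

4

From gamma and rho, Rule 1 gives epsilon.
theta, epsilon, and rho hold, so lambda follows (Rule 5).
epsilon, rho, and theta hold, so tau follows (Rule 4).
lambda and tau hold, so phi follows (Rule 3).
phi and lambda hold, so zeta follows (Rule 7).
delta would need iota, zeta, and rho (Rule 8), but iota is never established.
phi: reached.
epsilon: reached.
No rule produces iota, and it is not given.
zeta: reached.
tau: reached.
Reached: phi, epsilon, zeta, and tau — 4 of the 6.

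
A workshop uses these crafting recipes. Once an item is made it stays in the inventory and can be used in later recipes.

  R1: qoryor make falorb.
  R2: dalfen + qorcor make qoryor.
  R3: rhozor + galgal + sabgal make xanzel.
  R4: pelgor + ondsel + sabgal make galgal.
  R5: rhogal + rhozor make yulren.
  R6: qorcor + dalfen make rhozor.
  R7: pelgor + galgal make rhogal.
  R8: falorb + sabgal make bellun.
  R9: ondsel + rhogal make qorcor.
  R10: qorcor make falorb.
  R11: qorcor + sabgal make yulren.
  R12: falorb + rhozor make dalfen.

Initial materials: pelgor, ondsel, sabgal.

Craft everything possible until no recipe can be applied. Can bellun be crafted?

Yes

pelgor + ondsel + sabgal → galgal (R4).
pelgor + galgal → rhogal (R7).
Using R9, ondsel and rhogal make qorcor.
qorcor → falorb (R10).
falorb + sabgal → bellun (R8).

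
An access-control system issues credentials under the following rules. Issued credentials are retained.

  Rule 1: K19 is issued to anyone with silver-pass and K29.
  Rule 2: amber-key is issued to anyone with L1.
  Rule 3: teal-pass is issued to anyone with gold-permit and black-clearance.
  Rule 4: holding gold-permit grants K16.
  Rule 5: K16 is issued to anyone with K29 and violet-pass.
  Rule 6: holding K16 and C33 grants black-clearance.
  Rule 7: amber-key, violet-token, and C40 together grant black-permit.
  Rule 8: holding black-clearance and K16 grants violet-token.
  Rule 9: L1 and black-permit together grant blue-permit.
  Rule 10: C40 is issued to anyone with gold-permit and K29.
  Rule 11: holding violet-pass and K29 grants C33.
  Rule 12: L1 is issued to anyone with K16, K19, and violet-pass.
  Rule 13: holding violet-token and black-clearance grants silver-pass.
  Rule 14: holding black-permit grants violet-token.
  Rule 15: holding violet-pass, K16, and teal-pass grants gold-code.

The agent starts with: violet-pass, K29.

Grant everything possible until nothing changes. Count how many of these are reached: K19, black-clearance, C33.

3

Holding violet-pass and K29 grants C33 (Rule 11).
Holding K29 and violet-pass grants K16 (Rule 5).
Holding K16 and C33 grants black-clearance (Rule 6).
Holding black-clearance and K16 grants violet-token (Rule 8).
Holding violet-token and black-clearance grants silver-pass (Rule 13).
Holding silver-pass and K29 grants K19 (Rule 1).
K19: reached.
black-clearance: reached.
C33: reached.
All 3 are reached.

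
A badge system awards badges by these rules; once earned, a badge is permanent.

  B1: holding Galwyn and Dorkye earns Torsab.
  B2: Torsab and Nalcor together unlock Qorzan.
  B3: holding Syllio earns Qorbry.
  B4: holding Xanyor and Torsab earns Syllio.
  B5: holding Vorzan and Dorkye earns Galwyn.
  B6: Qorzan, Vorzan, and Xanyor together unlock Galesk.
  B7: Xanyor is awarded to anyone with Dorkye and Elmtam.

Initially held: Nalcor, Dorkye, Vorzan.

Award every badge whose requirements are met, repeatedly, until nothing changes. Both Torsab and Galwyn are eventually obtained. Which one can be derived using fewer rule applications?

Galwyn

Galwyn: With Vorzan and Dorkye, Galwyn is earned (B5). [1 rule application]
Torsab: With Vorzan and Dorkye, Galwyn is earned (B5). With Galwyn and Dorkye, Torsab is earned (B1). [2 rule applications]
Galwyn needs fewer.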